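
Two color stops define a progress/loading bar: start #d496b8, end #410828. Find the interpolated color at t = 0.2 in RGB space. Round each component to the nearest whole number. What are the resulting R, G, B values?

(183, 122, 155)

#d496b8 → (212, 150, 184); #410828 → (65, 8, 40).
R = 212 + 0.2 × (65 − 212) = 212 + 0.2 × -147 = 182.6 → 183
G = 150 + 0.2 × (8 − 150) = 150 + 0.2 × -142 = 121.6 → 122
B = 184 + 0.2 × (40 − 184) = 184 + 0.2 × -144 = 155.2 → 155
So the blended color is (183, 122, 155), about #b77a9b.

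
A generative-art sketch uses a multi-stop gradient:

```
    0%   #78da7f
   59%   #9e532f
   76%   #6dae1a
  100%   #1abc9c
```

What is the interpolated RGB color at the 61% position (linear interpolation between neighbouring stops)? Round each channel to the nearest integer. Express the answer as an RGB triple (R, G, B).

61% lies between the 59% and 76% stops, so the local fraction is t = (61 − 59)/(76 − 59) = 2/17 ≈ 0.1176.
#9e532f → (158, 83, 47); #6dae1a → (109, 174, 26).
R = 158 + 0.1176 × (109 − 158) = 152.238 → 152
G = 83 + 0.1176 × (174 − 83) = 93.702 → 94
B = 47 + 0.1176 × (26 − 47) = 44.53 → 45

(152, 94, 45)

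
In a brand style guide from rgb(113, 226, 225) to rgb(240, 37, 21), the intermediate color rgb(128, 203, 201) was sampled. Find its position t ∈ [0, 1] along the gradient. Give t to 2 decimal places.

Invert the lerp on the B channel (largest span, 204): t = (201 − 225) / (21 − 225) = -24/-204 = 0.11765.
Check on R: (128 − 113)/(240 − 113) = 0.1181 ✓

0.12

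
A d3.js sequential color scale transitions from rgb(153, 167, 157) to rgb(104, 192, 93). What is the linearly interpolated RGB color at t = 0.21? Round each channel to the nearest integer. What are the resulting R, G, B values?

R = 153 + 0.21 × (104 − 153) = 153 + 0.21 × -49 = 142.71 → 143
G = 167 + 0.21 × (192 − 167) = 167 + 0.21 × 25 = 172.25 → 172
B = 157 + 0.21 × (93 − 157) = 157 + 0.21 × -64 = 143.56 → 144

(143, 172, 144)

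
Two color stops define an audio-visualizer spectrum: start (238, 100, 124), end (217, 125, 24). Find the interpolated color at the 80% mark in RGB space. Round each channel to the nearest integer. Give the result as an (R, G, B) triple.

80% corresponds to t = 0.8.
R = 238 + 0.8 × (217 − 238) = 238 + 0.8 × -21 = 221.2 → 221
G = 100 + 0.8 × (125 − 100) = 100 + 0.8 × 25 = 120 → 120
B = 124 + 0.8 × (24 − 124) = 124 + 0.8 × -100 = 44 → 44

(221, 120, 44)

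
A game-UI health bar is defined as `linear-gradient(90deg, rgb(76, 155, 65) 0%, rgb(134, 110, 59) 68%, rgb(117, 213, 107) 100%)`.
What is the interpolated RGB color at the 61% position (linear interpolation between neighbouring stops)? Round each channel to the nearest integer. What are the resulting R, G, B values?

61% lies between the 0% and 68% stops, so the local fraction is t = (61 − 0)/(68 − 0) = 61/68 ≈ 0.8971.
R = 76 + 0.8971 × (134 − 76) = 128.032 → 128
G = 155 + 0.8971 × (110 − 155) = 114.63 → 115
B = 65 + 0.8971 × (59 − 65) = 59.617 → 60

(128, 115, 60)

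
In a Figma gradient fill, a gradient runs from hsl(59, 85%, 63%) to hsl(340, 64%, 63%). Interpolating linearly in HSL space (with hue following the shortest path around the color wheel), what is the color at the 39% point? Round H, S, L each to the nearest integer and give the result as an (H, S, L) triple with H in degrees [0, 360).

Hue: 340 − 59 = 281°, but |281| > 180 so the shorter arc goes the other way: Δh = 281 − 360 = -79°.
H = 59 + 0.39 × (-79) = 28.19 → 28°
S = 85 + 0.39 × (64 − 85) = 76.81 → 77%
L = 63 + 0.39 × (63 − 63) = 63 → 63%

(28, 77, 63)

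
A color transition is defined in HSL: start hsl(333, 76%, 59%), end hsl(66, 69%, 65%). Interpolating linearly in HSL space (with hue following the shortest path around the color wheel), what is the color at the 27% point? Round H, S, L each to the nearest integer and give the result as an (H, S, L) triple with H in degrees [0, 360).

Hue: 66 − 333 = -267°, but |-267| > 180 so the shorter arc goes the other way: Δh = -267 + 360 = 93°.
H = 333 + 0.27 × (93) = 358.11 → 358°
S = 76 + 0.27 × (69 − 76) = 74.11 → 74%
L = 59 + 0.27 × (65 − 59) = 60.62 → 61%

(358, 74, 61)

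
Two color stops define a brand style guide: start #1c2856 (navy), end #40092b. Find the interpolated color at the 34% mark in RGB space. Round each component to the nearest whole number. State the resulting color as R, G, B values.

(40, 29, 71)

#1c2856 → (28, 40, 86); #40092b → (64, 9, 43).
34% corresponds to t = 0.34.
R = 28 + 0.34 × (64 − 28) = 28 + 0.34 × 36 = 40.24 → 40
G = 40 + 0.34 × (9 − 40) = 40 + 0.34 × -31 = 29.46 → 29
B = 86 + 0.34 × (43 − 86) = 86 + 0.34 × -43 = 71.38 → 71
So the blended color is (40, 29, 71), about #281d47.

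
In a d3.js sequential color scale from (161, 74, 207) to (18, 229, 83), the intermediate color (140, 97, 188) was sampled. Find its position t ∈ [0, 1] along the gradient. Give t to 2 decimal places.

0.15

Invert the lerp on the G channel (largest span, 155): t = (97 − 74) / (229 − 74) = 23/155 = 0.14839.
Check on R: (140 − 161)/(18 − 161) = 0.1469 ✓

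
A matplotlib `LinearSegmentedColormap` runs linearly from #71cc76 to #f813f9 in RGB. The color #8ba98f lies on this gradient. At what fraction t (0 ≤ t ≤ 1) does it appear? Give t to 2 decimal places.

0.19

Invert the lerp on the G channel (largest span, 185): t = (169 − 204) / (19 − 204) = -35/-185 = 0.18919.
Check on R: (139 − 113)/(248 − 113) = 0.1926 ✓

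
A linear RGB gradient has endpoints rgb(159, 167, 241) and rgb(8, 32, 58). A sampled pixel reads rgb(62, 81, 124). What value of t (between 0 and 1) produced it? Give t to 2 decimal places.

0.64

Invert the lerp on the B channel (largest span, 183): t = (124 − 241) / (58 − 241) = -117/-183 = 0.63934.
Check on R: (62 − 159)/(8 − 159) = 0.6424 ✓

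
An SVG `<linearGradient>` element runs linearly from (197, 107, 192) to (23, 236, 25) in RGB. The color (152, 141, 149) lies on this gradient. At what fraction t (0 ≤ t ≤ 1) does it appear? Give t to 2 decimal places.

Invert the lerp on the R channel (largest span, 174): t = (152 − 197) / (23 − 197) = -45/-174 = 0.25862.
Check on G: (141 − 107)/(236 − 107) = 0.2636 ✓

0.26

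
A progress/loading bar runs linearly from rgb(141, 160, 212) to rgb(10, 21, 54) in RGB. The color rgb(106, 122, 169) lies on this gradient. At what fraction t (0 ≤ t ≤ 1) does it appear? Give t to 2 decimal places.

0.27

Invert the lerp on the B channel (largest span, 158): t = (169 − 212) / (54 − 212) = -43/-158 = 0.27215.
Check on R: (106 − 141)/(10 − 141) = 0.2672 ✓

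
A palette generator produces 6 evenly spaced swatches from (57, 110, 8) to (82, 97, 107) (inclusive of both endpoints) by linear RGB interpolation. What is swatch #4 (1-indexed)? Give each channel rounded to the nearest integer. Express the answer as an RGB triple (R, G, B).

(72, 102, 67)

With 6 swatches and endpoints inclusive, swatch 4 sits at t = (4 − 1)/(6 − 1) = 3/5 ≈ 0.6.
R = 57 + 0.6 × (82 − 57) = 72 → 72
G = 110 + 0.6 × (97 − 110) = 102.2 → 102
B = 8 + 0.6 × (107 − 8) = 67.4 → 67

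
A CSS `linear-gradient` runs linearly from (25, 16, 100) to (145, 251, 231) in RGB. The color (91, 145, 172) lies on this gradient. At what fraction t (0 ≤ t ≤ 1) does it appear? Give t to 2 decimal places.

Invert the lerp on the G channel (largest span, 235): t = (145 − 16) / (251 − 16) = 129/235 = 0.54894.
Check on R: (91 − 25)/(145 − 25) = 0.55 ✓

0.55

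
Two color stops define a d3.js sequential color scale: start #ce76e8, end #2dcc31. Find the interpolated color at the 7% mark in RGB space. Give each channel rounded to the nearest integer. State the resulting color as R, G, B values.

(195, 124, 219)

#ce76e8 → (206, 118, 232); #2dcc31 → (45, 204, 49).
7% corresponds to t = 0.07.
R = 206 + 0.07 × (45 − 206) = 206 + 0.07 × -161 = 194.73 → 195
G = 118 + 0.07 × (204 − 118) = 118 + 0.07 × 86 = 124.02 → 124
B = 232 + 0.07 × (49 − 232) = 232 + 0.07 × -183 = 219.19 → 219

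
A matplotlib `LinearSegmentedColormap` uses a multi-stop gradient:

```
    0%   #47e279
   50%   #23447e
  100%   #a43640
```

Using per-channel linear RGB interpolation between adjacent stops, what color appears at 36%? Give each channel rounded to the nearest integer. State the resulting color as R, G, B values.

(45, 112, 125)

36% lies between the 0% and 50% stops, so the local fraction is t = (36 − 0)/(50 − 0) = 36/50 ≈ 0.72.
#47e279 → (71, 226, 121); #23447e → (35, 68, 126).
R = 71 + 0.72 × (35 − 71) = 45.08 → 45
G = 226 + 0.72 × (68 − 226) = 112.24 → 112
B = 121 + 0.72 × (126 − 121) = 124.6 → 125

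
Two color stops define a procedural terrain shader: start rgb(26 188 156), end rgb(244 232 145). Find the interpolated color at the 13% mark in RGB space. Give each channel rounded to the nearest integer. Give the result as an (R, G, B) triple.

13% corresponds to t = 0.13.
R = 26 + 0.13 × (244 − 26) = 26 + 0.13 × 218 = 54.34 → 54
G = 188 + 0.13 × (232 − 188) = 188 + 0.13 × 44 = 193.72 → 194
B = 156 + 0.13 × (145 − 156) = 156 + 0.13 × -11 = 154.57 → 155

(54, 194, 155)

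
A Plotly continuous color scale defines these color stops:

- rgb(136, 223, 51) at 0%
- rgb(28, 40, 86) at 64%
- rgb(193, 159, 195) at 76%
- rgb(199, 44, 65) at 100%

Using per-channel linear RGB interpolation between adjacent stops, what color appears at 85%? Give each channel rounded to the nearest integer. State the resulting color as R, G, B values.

85% lies between the 76% and 100% stops, so the local fraction is t = (85 − 76)/(100 − 76) = 9/24 ≈ 0.375.
R = 193 + 0.375 × (199 − 193) = 195.25 → 195
G = 159 + 0.375 × (44 − 159) = 115.875 → 116
B = 195 + 0.375 × (65 − 195) = 146.25 → 146

(195, 116, 146)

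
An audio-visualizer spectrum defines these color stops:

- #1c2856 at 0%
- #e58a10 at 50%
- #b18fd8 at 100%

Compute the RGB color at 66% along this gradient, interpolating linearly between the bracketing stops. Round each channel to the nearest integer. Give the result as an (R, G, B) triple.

(212, 140, 80)

66% lies between the 50% and 100% stops, so the local fraction is t = (66 − 50)/(100 − 50) = 16/50 ≈ 0.32.
#e58a10 → (229, 138, 16); #b18fd8 → (177, 143, 216).
R = 229 + 0.32 × (177 − 229) = 212.36 → 212
G = 138 + 0.32 × (143 − 138) = 139.6 → 140
B = 16 + 0.32 × (216 − 16) = 80 → 80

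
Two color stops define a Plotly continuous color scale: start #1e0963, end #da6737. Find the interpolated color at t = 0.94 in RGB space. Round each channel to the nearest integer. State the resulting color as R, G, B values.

(207, 97, 58)

#1e0963 → (30, 9, 99); #da6737 → (218, 103, 55).
R = 30 + 0.94 × (218 − 30) = 30 + 0.94 × 188 = 206.72 → 207
G = 9 + 0.94 × (103 − 9) = 9 + 0.94 × 94 = 97.36 → 97
B = 99 + 0.94 × (55 − 99) = 99 + 0.94 × -44 = 57.64 → 58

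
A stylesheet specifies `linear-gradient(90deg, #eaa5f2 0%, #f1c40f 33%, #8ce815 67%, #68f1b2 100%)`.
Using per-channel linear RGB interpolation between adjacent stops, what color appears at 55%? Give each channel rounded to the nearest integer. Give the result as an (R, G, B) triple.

55% lies between the 33% and 67% stops, so the local fraction is t = (55 − 33)/(67 − 33) = 22/34 ≈ 0.6471.
#f1c40f → (241, 196, 15); #8ce815 → (140, 232, 21).
R = 241 + 0.6471 × (140 − 241) = 175.643 → 176
G = 196 + 0.6471 × (232 − 196) = 219.296 → 219
B = 15 + 0.6471 × (21 − 15) = 18.883 → 19

(176, 219, 19)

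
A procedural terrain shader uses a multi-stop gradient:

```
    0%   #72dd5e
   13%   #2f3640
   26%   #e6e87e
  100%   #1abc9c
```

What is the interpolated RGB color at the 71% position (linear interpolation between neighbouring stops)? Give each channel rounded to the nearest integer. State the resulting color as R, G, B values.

71% lies between the 26% and 100% stops, so the local fraction is t = (71 − 26)/(100 − 26) = 45/74 ≈ 0.6081.
#e6e87e → (230, 232, 126); #1abc9c → (26, 188, 156).
R = 230 + 0.6081 × (26 − 230) = 105.948 → 106
G = 232 + 0.6081 × (188 − 232) = 205.244 → 205
B = 126 + 0.6081 × (156 − 126) = 144.243 → 144

(106, 205, 144)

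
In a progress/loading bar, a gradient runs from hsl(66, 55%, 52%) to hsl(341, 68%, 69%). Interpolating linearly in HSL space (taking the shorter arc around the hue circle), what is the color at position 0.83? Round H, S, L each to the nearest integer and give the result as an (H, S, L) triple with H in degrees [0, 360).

(355, 66, 66)

Hue: 341 − 66 = 275°, but |275| > 180 so the shorter arc goes the other way: Δh = 275 − 360 = -85°.
H = 66 + 0.83 × (-85) = -4.55 → -5 → -5 mod 360 = 355°
S = 55 + 0.83 × (68 − 55) = 65.79 → 66%
L = 52 + 0.83 × (69 − 52) = 66.11 → 66%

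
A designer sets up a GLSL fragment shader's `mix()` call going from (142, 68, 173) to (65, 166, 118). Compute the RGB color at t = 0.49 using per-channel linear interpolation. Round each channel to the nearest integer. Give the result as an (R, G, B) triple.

(104, 116, 146)

R = 142 + 0.49 × (65 − 142) = 142 + 0.49 × -77 = 104.27 → 104
G = 68 + 0.49 × (166 − 68) = 68 + 0.49 × 98 = 116.02 → 116
B = 173 + 0.49 × (118 − 173) = 173 + 0.49 × -55 = 146.05 → 146
So the blended color is (104, 116, 146), about #687492.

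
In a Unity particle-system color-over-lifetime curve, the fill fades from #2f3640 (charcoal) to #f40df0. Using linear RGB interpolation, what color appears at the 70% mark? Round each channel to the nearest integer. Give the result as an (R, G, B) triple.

(185, 25, 187)

#2f3640 → (47, 54, 64); #f40df0 → (244, 13, 240).
70% corresponds to t = 0.7.
R = 47 + 0.7 × (244 − 47) = 47 + 0.7 × 197 = 184.9 → 185
G = 54 + 0.7 × (13 − 54) = 54 + 0.7 × -41 = 25.3 → 25
B = 64 + 0.7 × (240 − 64) = 64 + 0.7 × 176 = 187.2 → 187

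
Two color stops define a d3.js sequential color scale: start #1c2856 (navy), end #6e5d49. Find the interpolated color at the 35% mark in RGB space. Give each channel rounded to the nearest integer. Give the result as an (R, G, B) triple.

#1c2856 → (28, 40, 86); #6e5d49 → (110, 93, 73).
35% corresponds to t = 0.35.
R = 28 + 0.35 × (110 − 28) = 28 + 0.35 × 82 = 56.7 → 57
G = 40 + 0.35 × (93 − 40) = 40 + 0.35 × 53 = 58.55 → 59
B = 86 + 0.35 × (73 − 86) = 86 + 0.35 × -13 = 81.45 → 81
So the blended color is (57, 59, 81), about #393b51.

(57, 59, 81)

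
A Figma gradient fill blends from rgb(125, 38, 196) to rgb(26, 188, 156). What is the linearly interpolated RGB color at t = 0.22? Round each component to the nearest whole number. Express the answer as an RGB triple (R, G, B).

R = 125 + 0.22 × (26 − 125) = 125 + 0.22 × -99 = 103.22 → 103
G = 38 + 0.22 × (188 − 38) = 38 + 0.22 × 150 = 71 → 71
B = 196 + 0.22 × (156 − 196) = 196 + 0.22 × -40 = 187.2 → 187

(103, 71, 187)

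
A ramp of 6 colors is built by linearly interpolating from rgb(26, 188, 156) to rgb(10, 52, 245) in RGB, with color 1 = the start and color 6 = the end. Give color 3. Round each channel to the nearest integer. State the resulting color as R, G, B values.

With 6 swatches and endpoints inclusive, swatch 3 sits at t = (3 − 1)/(6 − 1) = 2/5 ≈ 0.4.
R = 26 + 0.4 × (10 − 26) = 19.6 → 20
G = 188 + 0.4 × (52 − 188) = 133.6 → 134
B = 156 + 0.4 × (245 − 156) = 191.6 → 192

(20, 134, 192)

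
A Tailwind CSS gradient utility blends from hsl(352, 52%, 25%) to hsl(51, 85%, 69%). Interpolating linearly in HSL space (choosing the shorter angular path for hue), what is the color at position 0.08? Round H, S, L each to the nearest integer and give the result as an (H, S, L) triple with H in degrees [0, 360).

Hue: 51 − 352 = -301°, but |-301| > 180 so the shorter arc goes the other way: Δh = -301 + 360 = 59°.
H = 352 + 0.08 × (59) = 356.72 → 357°
S = 52 + 0.08 × (85 − 52) = 54.64 → 55%
L = 25 + 0.08 × (69 − 25) = 28.52 → 29%

(357, 55, 29)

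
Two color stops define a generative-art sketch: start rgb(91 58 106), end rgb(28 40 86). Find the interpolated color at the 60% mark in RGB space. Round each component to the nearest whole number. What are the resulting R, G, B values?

(53, 47, 94)

60% corresponds to t = 0.6.
R = 91 + 0.6 × (28 − 91) = 91 + 0.6 × -63 = 53.2 → 53
G = 58 + 0.6 × (40 − 58) = 58 + 0.6 × -18 = 47.2 → 47
B = 106 + 0.6 × (86 − 106) = 106 + 0.6 × -20 = 94 → 94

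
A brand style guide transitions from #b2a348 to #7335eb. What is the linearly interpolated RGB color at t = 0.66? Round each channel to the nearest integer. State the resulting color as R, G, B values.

#b2a348 → (178, 163, 72); #7335eb → (115, 53, 235).
R = 178 + 0.66 × (115 − 178) = 178 + 0.66 × -63 = 136.42 → 136
G = 163 + 0.66 × (53 − 163) = 163 + 0.66 × -110 = 90.4 → 90
B = 72 + 0.66 × (235 − 72) = 72 + 0.66 × 163 = 179.58 → 180
So the blended color is (136, 90, 180), about #885ab4.

(136, 90, 180)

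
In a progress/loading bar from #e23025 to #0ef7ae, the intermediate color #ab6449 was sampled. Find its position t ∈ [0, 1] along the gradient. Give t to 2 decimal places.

0.26

Invert the lerp on the R channel (largest span, 212): t = (171 − 226) / (14 − 226) = -55/-212 = 0.25943.
Check on G: (100 − 48)/(247 − 48) = 0.2613 ✓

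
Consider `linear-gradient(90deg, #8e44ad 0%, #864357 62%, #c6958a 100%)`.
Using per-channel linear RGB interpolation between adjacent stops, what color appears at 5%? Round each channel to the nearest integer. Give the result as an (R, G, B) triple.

(141, 68, 166)

5% lies between the 0% and 62% stops, so the local fraction is t = (5 − 0)/(62 − 0) = 5/62 ≈ 0.0806.
#8e44ad → (142, 68, 173); #864357 → (134, 67, 87).
R = 142 + 0.0806 × (134 − 142) = 141.355 → 141
G = 68 + 0.0806 × (67 − 68) = 67.919 → 68
B = 173 + 0.0806 × (87 − 173) = 166.068 → 166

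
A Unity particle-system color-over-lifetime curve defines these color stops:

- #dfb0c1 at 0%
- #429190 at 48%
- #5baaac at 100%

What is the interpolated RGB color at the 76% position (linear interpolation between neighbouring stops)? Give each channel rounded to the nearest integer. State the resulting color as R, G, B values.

76% lies between the 48% and 100% stops, so the local fraction is t = (76 − 48)/(100 − 48) = 28/52 ≈ 0.5385.
#429190 → (66, 145, 144); #5baaac → (91, 170, 172).
R = 66 + 0.5385 × (91 − 66) = 79.463 → 79
G = 145 + 0.5385 × (170 − 145) = 158.463 → 158
B = 144 + 0.5385 × (172 − 144) = 159.078 → 159

(79, 158, 159)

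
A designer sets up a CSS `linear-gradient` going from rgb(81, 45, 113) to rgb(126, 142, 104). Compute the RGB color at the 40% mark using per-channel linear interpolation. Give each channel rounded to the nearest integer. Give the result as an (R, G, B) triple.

40% corresponds to t = 0.4.
R = 81 + 0.4 × (126 − 81) = 81 + 0.4 × 45 = 99 → 99
G = 45 + 0.4 × (142 − 45) = 45 + 0.4 × 97 = 83.8 → 84
B = 113 + 0.4 × (104 − 113) = 113 + 0.4 × -9 = 109.4 → 109

(99, 84, 109)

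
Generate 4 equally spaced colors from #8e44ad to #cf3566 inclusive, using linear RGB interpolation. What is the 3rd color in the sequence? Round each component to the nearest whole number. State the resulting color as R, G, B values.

With 4 swatches and endpoints inclusive, swatch 3 sits at t = (3 − 1)/(4 − 1) = 2/3 ≈ 0.6667.
#8e44ad → (142, 68, 173); #cf3566 → (207, 53, 102).
R = 142 + 0.6667 × (207 − 142) = 185.335 → 185
G = 68 + 0.6667 × (53 − 68) = 57.999 → 58
B = 173 + 0.6667 × (102 − 173) = 125.664 → 126

(185, 58, 126)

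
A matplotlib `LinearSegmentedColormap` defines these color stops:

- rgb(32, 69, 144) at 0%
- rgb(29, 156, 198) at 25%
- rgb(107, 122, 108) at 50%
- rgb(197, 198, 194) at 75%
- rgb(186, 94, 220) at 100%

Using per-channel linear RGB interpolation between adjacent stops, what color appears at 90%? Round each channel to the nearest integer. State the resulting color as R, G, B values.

90% lies between the 75% and 100% stops, so the local fraction is t = (90 − 75)/(100 − 75) = 15/25 ≈ 0.6.
R = 197 + 0.6 × (186 − 197) = 190.4 → 190
G = 198 + 0.6 × (94 − 198) = 135.6 → 136
B = 194 + 0.6 × (220 − 194) = 209.6 → 210

(190, 136, 210)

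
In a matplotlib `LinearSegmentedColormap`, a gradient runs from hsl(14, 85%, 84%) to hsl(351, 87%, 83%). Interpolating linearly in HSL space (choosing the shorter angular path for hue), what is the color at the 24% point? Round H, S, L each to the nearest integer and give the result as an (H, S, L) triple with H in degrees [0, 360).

Hue: 351 − 14 = 337°, but |337| > 180 so the shorter arc goes the other way: Δh = 337 − 360 = -23°.
H = 14 + 0.24 × (-23) = 8.48 → 8°
S = 85 + 0.24 × (87 − 85) = 85.48 → 85%
L = 84 + 0.24 × (83 − 84) = 83.76 → 84%

(8, 85, 84)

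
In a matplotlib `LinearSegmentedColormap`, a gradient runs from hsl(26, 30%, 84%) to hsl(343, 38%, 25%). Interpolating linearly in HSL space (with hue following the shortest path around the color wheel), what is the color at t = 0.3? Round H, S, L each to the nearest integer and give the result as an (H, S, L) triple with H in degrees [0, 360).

(13, 32, 66)

Hue: 343 − 26 = 317°, but |317| > 180 so the shorter arc goes the other way: Δh = 317 − 360 = -43°.
H = 26 + 0.3 × (-43) = 13.1 → 13°
S = 30 + 0.3 × (38 − 30) = 32.4 → 32%
L = 84 + 0.3 × (25 − 84) = 66.3 → 66%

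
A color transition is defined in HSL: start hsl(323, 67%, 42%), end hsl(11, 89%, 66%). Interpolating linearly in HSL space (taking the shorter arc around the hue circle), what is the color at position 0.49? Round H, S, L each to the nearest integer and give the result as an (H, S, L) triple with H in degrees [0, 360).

(347, 78, 54)

Hue: 11 − 323 = -312°, but |-312| > 180 so the shorter arc goes the other way: Δh = -312 + 360 = 48°.
H = 323 + 0.49 × (48) = 346.52 → 347°
S = 67 + 0.49 × (89 − 67) = 77.78 → 78%
L = 42 + 0.49 × (66 − 42) = 53.76 → 54%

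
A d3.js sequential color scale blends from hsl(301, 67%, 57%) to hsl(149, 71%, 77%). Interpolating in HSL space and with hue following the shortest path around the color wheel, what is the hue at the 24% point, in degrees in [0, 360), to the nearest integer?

265

Hue arc: Δh = 149 − 301 = -152° (|Δh| ≤ 180, already the shorter path).
H = 301 + 0.24 × (-152) = 264.52 → 265°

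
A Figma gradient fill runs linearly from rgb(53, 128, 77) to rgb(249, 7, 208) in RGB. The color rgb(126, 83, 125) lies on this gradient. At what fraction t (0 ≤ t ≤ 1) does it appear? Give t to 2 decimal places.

0.37

Invert the lerp on the R channel (largest span, 196): t = (126 − 53) / (249 − 53) = 73/196 = 0.37245.
Check on G: (83 − 128)/(7 − 128) = 0.3719 ✓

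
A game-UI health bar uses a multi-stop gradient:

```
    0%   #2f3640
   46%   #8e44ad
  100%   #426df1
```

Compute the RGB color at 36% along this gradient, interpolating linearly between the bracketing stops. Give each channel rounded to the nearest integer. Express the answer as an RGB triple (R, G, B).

36% lies between the 0% and 46% stops, so the local fraction is t = (36 − 0)/(46 − 0) = 36/46 ≈ 0.7826.
#2f3640 → (47, 54, 64); #8e44ad → (142, 68, 173).
R = 47 + 0.7826 × (142 − 47) = 121.347 → 121
G = 54 + 0.7826 × (68 − 54) = 64.956 → 65
B = 64 + 0.7826 × (173 − 64) = 149.303 → 149

(121, 65, 149)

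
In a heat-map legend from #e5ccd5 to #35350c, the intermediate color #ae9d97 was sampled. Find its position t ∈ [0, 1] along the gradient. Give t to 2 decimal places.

Invert the lerp on the B channel (largest span, 201): t = (151 − 213) / (12 − 213) = -62/-201 = 0.30846.
Check on R: (174 − 229)/(53 − 229) = 0.3125 ✓

0.31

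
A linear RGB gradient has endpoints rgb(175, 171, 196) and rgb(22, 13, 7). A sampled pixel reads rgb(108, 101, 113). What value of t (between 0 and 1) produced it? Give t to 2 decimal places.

Invert the lerp on the B channel (largest span, 189): t = (113 − 196) / (7 − 196) = -83/-189 = 0.43915.
Check on R: (108 − 175)/(22 − 175) = 0.4379 ✓

0.44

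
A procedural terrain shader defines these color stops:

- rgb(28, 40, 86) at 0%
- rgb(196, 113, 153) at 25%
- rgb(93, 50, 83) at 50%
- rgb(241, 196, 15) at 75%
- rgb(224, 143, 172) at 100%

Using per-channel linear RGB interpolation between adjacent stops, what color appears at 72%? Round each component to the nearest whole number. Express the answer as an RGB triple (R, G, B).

(223, 178, 23)

72% lies between the 50% and 75% stops, so the local fraction is t = (72 − 50)/(75 − 50) = 22/25 ≈ 0.88.
R = 93 + 0.88 × (241 − 93) = 223.24 → 223
G = 50 + 0.88 × (196 − 50) = 178.48 → 178
B = 83 + 0.88 × (15 − 83) = 23.16 → 23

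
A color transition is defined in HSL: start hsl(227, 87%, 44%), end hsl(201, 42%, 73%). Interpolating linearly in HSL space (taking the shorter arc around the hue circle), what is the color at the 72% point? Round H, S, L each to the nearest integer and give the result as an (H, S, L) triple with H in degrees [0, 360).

(208, 55, 65)

Hue arc: Δh = 201 − 227 = -26° (|Δh| ≤ 180, already the shorter path).
H = 227 + 0.72 × (-26) = 208.28 → 208°
S = 87 + 0.72 × (42 − 87) = 54.6 → 55%
L = 44 + 0.72 × (73 − 44) = 64.88 → 65%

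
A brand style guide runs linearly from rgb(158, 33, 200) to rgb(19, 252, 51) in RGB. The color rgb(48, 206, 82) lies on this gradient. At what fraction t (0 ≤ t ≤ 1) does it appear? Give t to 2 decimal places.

0.79

Invert the lerp on the G channel (largest span, 219): t = (206 − 33) / (252 − 33) = 173/219 = 0.78995.
Check on R: (48 − 158)/(19 − 158) = 0.7914 ✓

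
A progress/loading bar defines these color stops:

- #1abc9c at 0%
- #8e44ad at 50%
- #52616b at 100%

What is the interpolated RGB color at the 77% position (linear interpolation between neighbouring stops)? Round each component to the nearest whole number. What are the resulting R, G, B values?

(110, 84, 137)

77% lies between the 50% and 100% stops, so the local fraction is t = (77 − 50)/(100 − 50) = 27/50 ≈ 0.54.
#8e44ad → (142, 68, 173); #52616b → (82, 97, 107).
R = 142 + 0.54 × (82 − 142) = 109.6 → 110
G = 68 + 0.54 × (97 − 68) = 83.66 → 84
B = 173 + 0.54 × (107 − 173) = 137.36 → 137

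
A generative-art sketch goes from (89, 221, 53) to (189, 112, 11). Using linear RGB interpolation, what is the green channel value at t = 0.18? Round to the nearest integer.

201

G = 221 + 0.18 × (112 − 221) = 201.38 → 201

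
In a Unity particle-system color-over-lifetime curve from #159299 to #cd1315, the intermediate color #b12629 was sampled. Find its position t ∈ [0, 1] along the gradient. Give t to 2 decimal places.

Invert the lerp on the R channel (largest span, 184): t = (177 − 21) / (205 − 21) = 156/184 = 0.84783.
Check on G: (38 − 146)/(19 − 146) = 0.8504 ✓

0.85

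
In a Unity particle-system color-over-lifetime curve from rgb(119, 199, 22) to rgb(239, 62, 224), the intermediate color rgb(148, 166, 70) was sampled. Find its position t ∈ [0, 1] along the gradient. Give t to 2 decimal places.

0.24

Invert the lerp on the B channel (largest span, 202): t = (70 − 22) / (224 − 22) = 48/202 = 0.23762.
Check on R: (148 − 119)/(239 − 119) = 0.2417 ✓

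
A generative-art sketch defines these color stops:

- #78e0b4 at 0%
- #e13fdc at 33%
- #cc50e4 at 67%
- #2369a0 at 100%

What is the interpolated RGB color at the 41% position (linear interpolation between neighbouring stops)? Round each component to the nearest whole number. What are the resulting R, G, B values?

41% lies between the 33% and 67% stops, so the local fraction is t = (41 − 33)/(67 − 33) = 8/34 ≈ 0.2353.
#e13fdc → (225, 63, 220); #cc50e4 → (204, 80, 228).
R = 225 + 0.2353 × (204 − 225) = 220.059 → 220
G = 63 + 0.2353 × (80 − 63) = 67 → 67
B = 220 + 0.2353 × (228 − 220) = 221.882 → 222

(220, 67, 222)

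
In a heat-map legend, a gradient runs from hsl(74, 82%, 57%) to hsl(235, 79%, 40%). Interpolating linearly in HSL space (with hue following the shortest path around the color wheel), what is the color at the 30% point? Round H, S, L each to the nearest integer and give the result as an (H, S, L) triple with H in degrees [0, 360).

Hue arc: Δh = 235 − 74 = 161° (|Δh| ≤ 180, already the shorter path).
H = 74 + 0.3 × (161) = 122.3 → 122°
S = 82 + 0.3 × (79 − 82) = 81.1 → 81%
L = 57 + 0.3 × (40 − 57) = 51.9 → 52%

(122, 81, 52)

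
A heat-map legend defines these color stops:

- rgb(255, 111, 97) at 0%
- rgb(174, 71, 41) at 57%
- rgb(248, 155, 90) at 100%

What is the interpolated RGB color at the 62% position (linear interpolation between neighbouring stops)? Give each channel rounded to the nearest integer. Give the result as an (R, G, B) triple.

62% lies between the 57% and 100% stops, so the local fraction is t = (62 − 57)/(100 − 57) = 5/43 ≈ 0.1163.
R = 174 + 0.1163 × (248 − 174) = 182.606 → 183
G = 71 + 0.1163 × (155 − 71) = 80.769 → 81
B = 41 + 0.1163 × (90 − 41) = 46.699 → 47

(183, 81, 47)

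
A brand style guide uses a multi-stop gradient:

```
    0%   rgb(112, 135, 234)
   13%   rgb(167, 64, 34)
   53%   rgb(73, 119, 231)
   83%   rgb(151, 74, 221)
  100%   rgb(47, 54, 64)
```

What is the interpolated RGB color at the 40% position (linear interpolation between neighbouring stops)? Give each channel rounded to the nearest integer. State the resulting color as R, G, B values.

40% lies between the 13% and 53% stops, so the local fraction is t = (40 − 13)/(53 − 13) = 27/40 ≈ 0.675.
R = 167 + 0.675 × (73 − 167) = 103.55 → 104
G = 64 + 0.675 × (119 − 64) = 101.125 → 101
B = 34 + 0.675 × (231 − 34) = 166.975 → 167

(104, 101, 167)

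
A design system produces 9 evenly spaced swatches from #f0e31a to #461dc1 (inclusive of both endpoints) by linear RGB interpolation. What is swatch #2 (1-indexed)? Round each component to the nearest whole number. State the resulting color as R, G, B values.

With 9 swatches and endpoints inclusive, swatch 2 sits at t = (2 − 1)/(9 − 1) = 1/8 ≈ 0.125.
#f0e31a → (240, 227, 26); #461dc1 → (70, 29, 193).
R = 240 + 0.125 × (70 − 240) = 218.75 → 219
G = 227 + 0.125 × (29 − 227) = 202.25 → 202
B = 26 + 0.125 × (193 − 26) = 46.875 → 47

(219, 202, 47)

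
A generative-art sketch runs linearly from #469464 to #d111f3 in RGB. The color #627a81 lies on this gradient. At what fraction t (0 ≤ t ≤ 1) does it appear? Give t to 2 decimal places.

Invert the lerp on the B channel (largest span, 143): t = (129 − 100) / (243 − 100) = 29/143 = 0.2028.
Check on R: (98 − 70)/(209 − 70) = 0.2014 ✓

0.20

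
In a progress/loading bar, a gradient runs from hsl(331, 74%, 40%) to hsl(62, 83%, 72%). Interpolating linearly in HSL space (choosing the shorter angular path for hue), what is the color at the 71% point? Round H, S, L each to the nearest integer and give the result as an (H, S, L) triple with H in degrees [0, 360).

(36, 80, 63)

Hue: 62 − 331 = -269°, but |-269| > 180 so the shorter arc goes the other way: Δh = -269 + 360 = 91°.
H = 331 + 0.71 × (91) = 395.61 → 396 → 396 mod 360 = 36°
S = 74 + 0.71 × (83 − 74) = 80.39 → 80%
L = 40 + 0.71 × (72 − 40) = 62.72 → 63%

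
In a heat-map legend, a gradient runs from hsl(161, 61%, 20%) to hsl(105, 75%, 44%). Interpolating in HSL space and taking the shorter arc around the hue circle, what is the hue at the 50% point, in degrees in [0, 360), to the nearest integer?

Hue arc: Δh = 105 − 161 = -56° (|Δh| ≤ 180, already the shorter path).
H = 161 + 0.5 × (-56) = 133 → 133°

133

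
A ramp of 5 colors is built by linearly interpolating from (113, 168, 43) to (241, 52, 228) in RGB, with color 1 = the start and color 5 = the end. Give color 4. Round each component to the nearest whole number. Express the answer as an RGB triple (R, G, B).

(209, 81, 182)

With 5 swatches and endpoints inclusive, swatch 4 sits at t = (4 − 1)/(5 − 1) = 3/4 ≈ 0.75.
R = 113 + 0.75 × (241 − 113) = 209 → 209
G = 168 + 0.75 × (52 − 168) = 81 → 81
B = 43 + 0.75 × (228 − 43) = 181.75 → 182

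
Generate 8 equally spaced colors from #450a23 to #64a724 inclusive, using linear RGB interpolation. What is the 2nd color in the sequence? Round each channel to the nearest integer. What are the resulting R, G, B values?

With 8 swatches and endpoints inclusive, swatch 2 sits at t = (2 − 1)/(8 − 1) = 1/7 ≈ 0.1429.
#450a23 → (69, 10, 35); #64a724 → (100, 167, 36).
R = 69 + 0.1429 × (100 − 69) = 73.43 → 73
G = 10 + 0.1429 × (167 − 10) = 32.435 → 32
B = 35 + 0.1429 × (36 − 35) = 35.143 → 35

(73, 32, 35)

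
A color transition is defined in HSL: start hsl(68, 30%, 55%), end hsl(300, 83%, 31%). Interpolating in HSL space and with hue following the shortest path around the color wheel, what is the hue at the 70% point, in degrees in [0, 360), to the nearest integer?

Hue: 300 − 68 = 232°, but |232| > 180 so the shorter arc goes the other way: Δh = 232 − 360 = -128°.
H = 68 + 0.7 × (-128) = -21.6 → -22 → -22 mod 360 = 338°

338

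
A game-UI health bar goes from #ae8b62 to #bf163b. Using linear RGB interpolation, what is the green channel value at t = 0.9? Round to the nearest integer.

G₁ = 139 (from #ae8b62), G₂ = 22 (from #bf163b).
G = 139 + 0.9 × (22 − 139) = 33.7 → 34

34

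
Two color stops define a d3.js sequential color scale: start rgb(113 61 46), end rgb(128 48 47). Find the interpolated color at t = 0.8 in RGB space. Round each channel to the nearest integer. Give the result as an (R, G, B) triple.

(125, 51, 47)

R = 113 + 0.8 × (128 − 113) = 113 + 0.8 × 15 = 125 → 125
G = 61 + 0.8 × (48 − 61) = 61 + 0.8 × -13 = 50.6 → 51
B = 46 + 0.8 × (47 − 46) = 46 + 0.8 × 1 = 46.8 → 47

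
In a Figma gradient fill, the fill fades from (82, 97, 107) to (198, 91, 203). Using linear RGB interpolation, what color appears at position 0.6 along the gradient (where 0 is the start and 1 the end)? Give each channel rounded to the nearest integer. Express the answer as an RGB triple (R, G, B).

(152, 93, 165)

R = 82 + 0.6 × (198 − 82) = 82 + 0.6 × 116 = 151.6 → 152
G = 97 + 0.6 × (91 − 97) = 97 + 0.6 × -6 = 93.4 → 93
B = 107 + 0.6 × (203 − 107) = 107 + 0.6 × 96 = 164.6 → 165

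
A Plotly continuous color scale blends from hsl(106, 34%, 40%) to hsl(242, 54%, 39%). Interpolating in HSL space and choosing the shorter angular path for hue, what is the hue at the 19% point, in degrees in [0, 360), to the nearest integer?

Hue arc: Δh = 242 − 106 = 136° (|Δh| ≤ 180, already the shorter path).
H = 106 + 0.19 × (136) = 131.84 → 132°

132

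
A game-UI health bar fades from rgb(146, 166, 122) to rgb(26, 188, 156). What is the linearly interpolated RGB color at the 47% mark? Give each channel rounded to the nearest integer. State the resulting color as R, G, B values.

47% corresponds to t = 0.47.
R = 146 + 0.47 × (26 − 146) = 146 + 0.47 × -120 = 89.6 → 90
G = 166 + 0.47 × (188 − 166) = 166 + 0.47 × 22 = 176.34 → 176
B = 122 + 0.47 × (156 − 122) = 122 + 0.47 × 34 = 137.98 → 138
So the blended color is (90, 176, 138), about #5ab08a.

(90, 176, 138)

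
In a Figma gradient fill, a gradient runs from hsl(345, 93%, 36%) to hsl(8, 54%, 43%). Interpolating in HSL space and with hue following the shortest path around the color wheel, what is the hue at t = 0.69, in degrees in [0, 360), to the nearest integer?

Hue: 8 − 345 = -337°, but |-337| > 180 so the shorter arc goes the other way: Δh = -337 + 360 = 23°.
H = 345 + 0.69 × (23) = 360.87 → 361 → 361 mod 360 = 1°

1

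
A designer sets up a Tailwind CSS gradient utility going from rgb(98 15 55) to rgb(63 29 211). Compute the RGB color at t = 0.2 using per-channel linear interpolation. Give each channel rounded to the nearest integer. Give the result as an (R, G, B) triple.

(91, 18, 86)

R = 98 + 0.2 × (63 − 98) = 98 + 0.2 × -35 = 91 → 91
G = 15 + 0.2 × (29 − 15) = 15 + 0.2 × 14 = 17.8 → 18
B = 55 + 0.2 × (211 − 55) = 55 + 0.2 × 156 = 86.2 → 86
So the blended color is (91, 18, 86), about #5b1256.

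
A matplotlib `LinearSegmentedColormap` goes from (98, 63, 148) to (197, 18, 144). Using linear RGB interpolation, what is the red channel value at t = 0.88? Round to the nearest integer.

185

R = 98 + 0.88 × (197 − 98) = 185.12 → 185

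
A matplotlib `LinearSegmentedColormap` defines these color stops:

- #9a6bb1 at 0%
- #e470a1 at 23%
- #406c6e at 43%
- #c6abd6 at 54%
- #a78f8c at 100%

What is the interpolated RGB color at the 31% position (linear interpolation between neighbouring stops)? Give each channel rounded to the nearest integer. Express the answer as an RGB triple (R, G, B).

31% lies between the 23% and 43% stops, so the local fraction is t = (31 − 23)/(43 − 23) = 8/20 ≈ 0.4.
#e470a1 → (228, 112, 161); #406c6e → (64, 108, 110).
R = 228 + 0.4 × (64 − 228) = 162.4 → 162
G = 112 + 0.4 × (108 − 112) = 110.4 → 110
B = 161 + 0.4 × (110 − 161) = 140.6 → 141

(162, 110, 141)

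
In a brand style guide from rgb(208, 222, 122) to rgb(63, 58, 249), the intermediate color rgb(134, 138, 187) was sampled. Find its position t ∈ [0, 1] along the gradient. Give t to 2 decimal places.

Invert the lerp on the G channel (largest span, 164): t = (138 − 222) / (58 − 222) = -84/-164 = 0.5122.
Check on R: (134 − 208)/(63 − 208) = 0.5103 ✓

0.51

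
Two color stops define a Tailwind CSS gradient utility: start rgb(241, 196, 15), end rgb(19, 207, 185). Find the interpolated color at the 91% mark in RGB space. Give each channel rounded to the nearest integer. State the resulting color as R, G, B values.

(39, 206, 170)

91% corresponds to t = 0.91.
R = 241 + 0.91 × (19 − 241) = 241 + 0.91 × -222 = 38.98 → 39
G = 196 + 0.91 × (207 − 196) = 196 + 0.91 × 11 = 206.01 → 206
B = 15 + 0.91 × (185 − 15) = 15 + 0.91 × 170 = 169.7 → 170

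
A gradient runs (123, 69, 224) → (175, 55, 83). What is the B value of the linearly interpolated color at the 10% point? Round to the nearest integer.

B = 224 + 0.1 × (83 − 224) = 209.9 → 210

210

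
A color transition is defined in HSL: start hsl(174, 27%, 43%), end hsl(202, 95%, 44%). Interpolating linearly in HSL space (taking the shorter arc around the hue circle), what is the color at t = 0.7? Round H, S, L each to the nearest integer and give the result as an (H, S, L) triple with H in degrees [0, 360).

Hue arc: Δh = 202 − 174 = 28° (|Δh| ≤ 180, already the shorter path).
H = 174 + 0.7 × (28) = 193.6 → 194°
S = 27 + 0.7 × (95 − 27) = 74.6 → 75%
L = 43 + 0.7 × (44 − 43) = 43.7 → 44%

(194, 75, 44)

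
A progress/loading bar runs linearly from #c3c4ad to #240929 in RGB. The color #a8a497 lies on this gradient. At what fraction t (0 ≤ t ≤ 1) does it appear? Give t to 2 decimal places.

Invert the lerp on the G channel (largest span, 187): t = (164 − 196) / (9 − 196) = -32/-187 = 0.17112.
Check on R: (168 − 195)/(36 − 195) = 0.1698 ✓

0.17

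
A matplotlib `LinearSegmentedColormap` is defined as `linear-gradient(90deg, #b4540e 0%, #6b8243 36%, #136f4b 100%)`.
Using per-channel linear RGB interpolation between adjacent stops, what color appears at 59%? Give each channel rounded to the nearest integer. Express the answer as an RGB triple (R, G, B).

(75, 123, 70)

59% lies between the 36% and 100% stops, so the local fraction is t = (59 − 36)/(100 − 36) = 23/64 ≈ 0.3594.
#6b8243 → (107, 130, 67); #136f4b → (19, 111, 75).
R = 107 + 0.3594 × (19 − 107) = 75.373 → 75
G = 130 + 0.3594 × (111 − 130) = 123.171 → 123
B = 67 + 0.3594 × (75 − 67) = 69.875 → 70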